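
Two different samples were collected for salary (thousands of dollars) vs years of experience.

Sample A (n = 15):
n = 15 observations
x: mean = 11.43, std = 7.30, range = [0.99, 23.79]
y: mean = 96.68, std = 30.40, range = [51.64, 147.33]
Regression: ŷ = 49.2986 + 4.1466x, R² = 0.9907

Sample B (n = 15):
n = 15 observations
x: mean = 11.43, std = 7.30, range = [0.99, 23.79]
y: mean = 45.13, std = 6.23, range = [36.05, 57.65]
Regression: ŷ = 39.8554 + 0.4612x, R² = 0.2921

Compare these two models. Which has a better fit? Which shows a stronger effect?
Model A has the better fit (R² = 0.9907 vs 0.2921). Model A shows the stronger effect (|β₁| = 4.1466 vs 0.4612).

Model Comparison:

Which explains more variance? (R²)
- Model A: R² = 0.9907 → 99.07% of variance in salary explained
- Model B: R² = 0.2921 → 29.21% of variance in salary explained
- 0.9907 > 0.2921 → Model A has the better fit

Effect size (slope magnitude):
- Model A: β₁ = 4.1466 → predicted salary rises 4.1466 thousand dollars per additional year of experience
- Model B: β₁ = 0.4612 → predicted salary rises 0.4612 thousand dollars per additional year of experience
- |4.1466| > |0.4612| → Model A shows the stronger marginal effect

Notes:
- The two samples could reflect different populations, time periods, or measurement quality.
- A better fit (higher R²) doesn't necessarily mean a more important relationship.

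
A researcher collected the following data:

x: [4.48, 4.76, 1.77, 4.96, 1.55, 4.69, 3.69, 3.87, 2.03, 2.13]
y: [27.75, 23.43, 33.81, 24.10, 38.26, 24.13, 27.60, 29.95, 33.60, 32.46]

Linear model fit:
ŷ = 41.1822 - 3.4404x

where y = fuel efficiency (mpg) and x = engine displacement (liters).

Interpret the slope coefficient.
An increase of one liter in engine displacement is associated with a 3.4404 mpg decrease in predicted fuel efficiency.

The slope coefficient β₁ = -3.4404 represents the marginal effect of engine displacement on fuel efficiency.

Interpretation:
- Engine displacement up by 1 liter → predicted fuel efficiency decreases by 3.4404 mpg
- The effect is assumed constant over the observed range of x (linearity)

The intercept β₀ = 41.1822 is the predicted fuel efficiency when engine displacement = 0; since the smallest observed x is 1.55, this is an extrapolation and mainly anchors the line.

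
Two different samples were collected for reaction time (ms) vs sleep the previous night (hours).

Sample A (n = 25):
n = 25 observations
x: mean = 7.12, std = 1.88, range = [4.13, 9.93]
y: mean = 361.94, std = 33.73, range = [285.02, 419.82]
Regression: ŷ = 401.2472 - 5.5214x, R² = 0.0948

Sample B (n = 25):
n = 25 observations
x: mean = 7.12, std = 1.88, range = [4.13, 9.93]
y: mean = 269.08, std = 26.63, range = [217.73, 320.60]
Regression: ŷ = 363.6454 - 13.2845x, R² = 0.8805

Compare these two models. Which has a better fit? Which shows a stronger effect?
Model B has the better fit (R² = 0.8805 vs 0.0948). Model B shows the stronger effect (|β₁| = 13.2845 vs 5.5214).

Model Comparison:

Goodness of fit (R²):
- Model A: R² = 0.0948 → 9.48% of variance in reaction time explained
- Model B: R² = 0.8805 → 88.05% of variance in reaction time explained
- 0.8805 > 0.0948 → Model B has the better fit

Effect size (slope magnitude):
- Model A: β₁ = -5.5214 → predicted reaction time falls 5.5214 ms per additional hour of sleep
- Model B: β₁ = -13.2845 → predicted reaction time falls 13.2845 ms per additional hour of sleep
- |-5.5214| < |-13.2845| → Model B shows the stronger marginal effect

Note: A steeper slope doesn't make a better model if the scatter around the line is large.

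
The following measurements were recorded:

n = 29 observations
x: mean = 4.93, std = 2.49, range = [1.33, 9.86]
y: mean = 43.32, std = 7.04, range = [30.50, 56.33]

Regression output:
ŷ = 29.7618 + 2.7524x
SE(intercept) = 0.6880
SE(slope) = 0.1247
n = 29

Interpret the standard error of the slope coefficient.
SE(slope) = 0.1247 measures the uncertainty in the estimated slope. The coefficient is estimated precisely (SE/|β̂₁| = 4.5%).

SE(β̂₁) = s / √Sxx, where s is the residual standard deviation and Sxx = Σ(x − x̄)². It is the yardstick for how far β̂₁ = 2.7524 could plausibly be from the true slope.

Relative precision:
- SE / |β̂₁| = 0.1247 / 2.7524 = 4.5%
- Rule of thumb (under 20%: precise; 20% to under 50%: moderately precise; 50% or more: imprecise) → precise

Link to interval estimation: a confidence interval for β₁ is β̂₁ ± t* × 0.1247, so SE sets the half-width per unit of t*.

What drives SE(β̂₁): larger n (here n = 29) → smaller SE.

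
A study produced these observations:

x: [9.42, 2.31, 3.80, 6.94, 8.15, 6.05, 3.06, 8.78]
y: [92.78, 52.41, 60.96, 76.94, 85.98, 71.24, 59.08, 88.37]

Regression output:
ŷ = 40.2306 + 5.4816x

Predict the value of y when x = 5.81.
ŷ = 72.0787

x = 5.81 lies inside the observed range [2.31, 9.42], so the fitted equation applies directly:

ŷ = 40.2306 + 5.4816 × 5.81
ŷ = 40.2306 + 31.8481
ŷ = 72.0787

This is the fitted mean response at that x — an individual observation would come with a wider prediction interval.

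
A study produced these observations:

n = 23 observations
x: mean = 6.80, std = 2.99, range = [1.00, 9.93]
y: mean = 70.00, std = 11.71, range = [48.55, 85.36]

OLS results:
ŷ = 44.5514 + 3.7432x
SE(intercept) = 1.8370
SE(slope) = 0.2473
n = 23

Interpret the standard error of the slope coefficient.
SE(slope) = 0.2473 measures the uncertainty in the estimated slope. The coefficient is estimated precisely (SE/|β̂₁| = 6.6%).

What SE measures:
- The standard error quantifies the sampling variability of the coefficient estimate
- It is the estimated standard deviation of β̂₁ across hypothetical repeated samples of the same size
- Smaller SE → more precise estimate

Relative precision:
- SE / |β̂₁| = 0.2473 / 3.7432 = 6.6%
- Rule of thumb (under 20%: precise; 20% to under 50%: moderately precise; 50% or more: imprecise) → precise

Link to the t-test: t = β̂₁ / SE(β̂₁) = 3.7432 / 0.2473 = 15.1363, the statistic for H₀: β₁ = 0.

What drives SE(β̂₁): more residual scatter → larger SE; larger n (here n = 23) → smaller SE; wider spread of x values → smaller SE.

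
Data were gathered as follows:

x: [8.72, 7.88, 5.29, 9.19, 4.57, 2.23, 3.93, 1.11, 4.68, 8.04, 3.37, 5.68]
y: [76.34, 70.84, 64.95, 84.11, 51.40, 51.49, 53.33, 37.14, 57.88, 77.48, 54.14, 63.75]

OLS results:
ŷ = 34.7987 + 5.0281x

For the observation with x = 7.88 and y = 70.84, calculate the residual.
Residual = -3.5801

The residual is the difference between the actual value and the predicted value:

Residual = y - ŷ

Step 1: Calculate predicted value
ŷ = 34.7987 + 5.0281 × 7.88
ŷ = 74.4201

Step 2: Calculate residual
Residual = 70.84 - 74.4201
Residual = -3.5801

The residual is negative, so the observed y = 70.84 sits below the regression line (the line overestimates it by 3.5801).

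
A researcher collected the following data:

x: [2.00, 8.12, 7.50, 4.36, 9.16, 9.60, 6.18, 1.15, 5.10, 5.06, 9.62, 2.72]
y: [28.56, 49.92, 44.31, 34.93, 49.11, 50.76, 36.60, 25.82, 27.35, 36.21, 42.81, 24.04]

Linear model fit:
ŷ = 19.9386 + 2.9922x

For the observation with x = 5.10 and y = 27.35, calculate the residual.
Residual = -7.8488

The residual is the difference between the actual value and the predicted value:

Residual = y - ŷ

Step 1: Calculate predicted value
ŷ = 19.9386 + 2.9922 × 5.10
ŷ = 35.1988

Step 2: Calculate residual
Residual = 27.35 - 35.1988
Residual = -7.8488

Interpretation: the model overestimates the actual value by 7.8488 at this point (negative residual → observation lies below the fitted line).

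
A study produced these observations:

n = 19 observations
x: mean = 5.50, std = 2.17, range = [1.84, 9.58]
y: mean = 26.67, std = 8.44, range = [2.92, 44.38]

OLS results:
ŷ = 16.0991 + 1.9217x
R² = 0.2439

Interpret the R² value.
R² = 0.2439 means 24.39% of the variation in y is explained by the linear relationship with x. This indicates a weak fit.

R² = 1 − SS_res/SS_tot compares the residual scatter to the total scatter of y about its mean.

Here R² = 0.2439:
- Explained: 24.39% of the variation in y
- Unexplained (residual): 100% − 24.39% = 75.61%
- Rule of thumb (below 0.3 weak; 0.3 to below 0.7 moderate; 0.7 and above strong) → weak

Calculation: R² = 1 − (SS_res / SS_tot), where SS_res is the sum of squared residuals and SS_tot the total sum of squares.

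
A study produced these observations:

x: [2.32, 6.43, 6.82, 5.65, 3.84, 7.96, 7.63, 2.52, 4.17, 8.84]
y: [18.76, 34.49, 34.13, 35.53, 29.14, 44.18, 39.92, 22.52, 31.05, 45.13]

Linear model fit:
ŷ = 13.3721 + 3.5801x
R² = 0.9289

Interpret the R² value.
The model explains 92.89% of the variance in y (R² = 0.9289), leaving 7.11% unexplained; the fit is strong.

R² = 1 − SS_res/SS_tot compares the residual scatter to the total scatter of y about its mean.

Here R² = 0.9289:
- Explained: 92.89% of the variation in y
- Unexplained (residual): 100% − 92.89% = 7.11%
- Rule of thumb (below 0.3 weak; 0.3 to below 0.7 moderate; 0.7 and above strong) → strong

Calculation: R² = 1 − (SS_res / SS_tot), where SS_res is the sum of squared residuals and SS_tot the total sum of squares.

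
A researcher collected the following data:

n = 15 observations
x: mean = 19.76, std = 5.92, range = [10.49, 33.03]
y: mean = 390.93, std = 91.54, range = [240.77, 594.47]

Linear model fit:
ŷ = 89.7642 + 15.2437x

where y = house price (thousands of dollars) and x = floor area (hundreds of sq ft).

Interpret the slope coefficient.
For each additional hundred sq ft of floor area, predicted house price increases by approximately 15.2437 thousand dollars.

β₁ = 15.2437 is the change in predicted house price (thousand dollars) per additional hundred sq ft of floor area.

Interpretation:
- Floor area up by 1 hundred sq ft → predicted house price increases by 15.2437 thousand dollars
- This is a linear approximation: the same per-unit change is assumed across the whole observed x range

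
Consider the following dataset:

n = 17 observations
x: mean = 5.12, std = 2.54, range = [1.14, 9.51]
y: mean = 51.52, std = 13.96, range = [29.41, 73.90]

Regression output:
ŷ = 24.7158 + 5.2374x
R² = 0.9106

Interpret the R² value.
R² = 0.9106 means 91.06% of the variation in y is explained by the linear relationship with x. This indicates a strong fit.

R² (coefficient of determination) measures the proportion of variance in y explained by the regression model.

Here R² = 0.9106:
- Explained: 91.06% of the variation in y
- Unexplained (residual): 100% − 91.06% = 8.94%
- Rule of thumb (below 0.3 weak; 0.3 to below 0.7 moderate; 0.7 and above strong) → strong

Equivalently, for simple linear regression R² = r², so |r| = √0.9106 ≈ 0.9543.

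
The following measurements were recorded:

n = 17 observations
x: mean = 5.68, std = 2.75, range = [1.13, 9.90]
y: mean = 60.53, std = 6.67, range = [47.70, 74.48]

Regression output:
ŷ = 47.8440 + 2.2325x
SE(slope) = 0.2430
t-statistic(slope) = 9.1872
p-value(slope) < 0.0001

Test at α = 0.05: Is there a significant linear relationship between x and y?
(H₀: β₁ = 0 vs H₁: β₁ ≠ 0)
p-value < 0.0001 < α = 0.05, so we reject H₀. The relationship is significant.

Hypothesis test for the slope coefficient:

H₀: β₁ = 0 (no linear relationship)
H₁: β₁ ≠ 0 (linear relationship exists)

Test statistic: t = β̂₁ / SE(β̂₁) = 2.2325 / 0.2430 = 9.1872

p < 0.0001: how often a slope estimate this far from 0 (in SE units) would arise by chance if β₁ were truly 0.

Decision rule: reject H₀ if p-value < α.
p-value < 0.0001 < α = 0.05 → reject H₀.

Conclusion: the linear association between x and y is significant at the 5% level.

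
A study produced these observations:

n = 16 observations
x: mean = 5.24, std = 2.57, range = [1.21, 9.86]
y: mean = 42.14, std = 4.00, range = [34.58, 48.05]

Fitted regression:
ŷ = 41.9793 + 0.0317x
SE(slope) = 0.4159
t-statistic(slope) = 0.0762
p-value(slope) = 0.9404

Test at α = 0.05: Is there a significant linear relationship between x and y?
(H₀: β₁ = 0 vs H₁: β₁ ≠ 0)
Fail to reject H₀: p-value = 0.9404 ≥ α = 0.05. The linear relationship is not significant at the 5% level.

Hypothesis test for the slope coefficient:

H₀: β₁ = 0 (no linear relationship)
H₁: β₁ ≠ 0 (linear relationship exists)

Test statistic: t = β̂₁ / SE(β̂₁) = 0.0317 / 0.4159 = 0.0762

p = 0.9404: how often a slope estimate this far from 0 (in SE units) would arise by chance if β₁ were truly 0.

Decision rule: reject H₀ if p-value < α.
p-value = 0.9404 ≥ α = 0.05 → fail to reject H₀.

There is not sufficient evidence at the 5% significance level to conclude that a linear relationship exists between x and y.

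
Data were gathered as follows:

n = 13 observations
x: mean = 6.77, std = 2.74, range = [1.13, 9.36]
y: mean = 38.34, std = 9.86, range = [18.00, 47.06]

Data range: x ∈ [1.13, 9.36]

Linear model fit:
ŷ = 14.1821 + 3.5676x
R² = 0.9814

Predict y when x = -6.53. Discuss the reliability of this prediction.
ŷ = -9.1143, but this is extrapolation (below the data range [1.13, 9.36]) and may be unreliable.

Prediction calculation:
ŷ = 14.1821 + 3.5676 × (-6.53)
ŷ = -9.1143

Reliability:
- Data range: x ∈ [1.13, 9.36]
- Prediction point: x = -6.53 is 7.66 units below the observed range → this is EXTRAPOLATION, not interpolation

Why that matters here:
- The linear relationship may not hold outside the observed range
- Real relationships often flatten, saturate, or turn nonlinear at extremes

A defensible statement: 'if the linear trend continued to x = -6.53, y would be about -9.1143' — the premise is untested.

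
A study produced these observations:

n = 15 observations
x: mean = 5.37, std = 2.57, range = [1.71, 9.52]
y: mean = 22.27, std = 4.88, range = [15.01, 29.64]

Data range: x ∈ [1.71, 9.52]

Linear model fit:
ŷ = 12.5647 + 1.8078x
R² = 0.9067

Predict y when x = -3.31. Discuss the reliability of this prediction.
The equation gives ŷ = 6.5809; however x = -3.31 is 5.02 units below the observed range, so this extrapolated value should not be trusted.

Prediction calculation:
ŷ = 12.5647 + 1.8078 × (-3.31)
ŷ = 6.5809

Reliability:
- Data range: x ∈ [1.71, 9.52]
- Prediction point: x = -3.31 is 5.02 units below the observed range → this is EXTRAPOLATION, not interpolation

Why that matters here:
- R² describes fit only over the sampled x values; it says nothing about behaviour beyond them
- There are no observations near this x to validate the fitted line there
- Real relationships often flatten, saturate, or turn nonlinear at extremes

Report the number if required, but flag clearly that it is an extrapolation.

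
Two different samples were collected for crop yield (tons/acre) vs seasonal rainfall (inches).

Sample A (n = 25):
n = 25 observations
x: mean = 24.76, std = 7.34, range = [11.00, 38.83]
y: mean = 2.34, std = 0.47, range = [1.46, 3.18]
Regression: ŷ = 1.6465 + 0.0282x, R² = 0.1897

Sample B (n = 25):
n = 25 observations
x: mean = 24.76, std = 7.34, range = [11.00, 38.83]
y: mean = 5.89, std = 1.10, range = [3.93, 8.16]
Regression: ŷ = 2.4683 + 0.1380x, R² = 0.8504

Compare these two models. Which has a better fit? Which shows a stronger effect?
Model B has the better fit (R² = 0.8504 vs 0.1897). Model B shows the stronger effect (|β₁| = 0.1380 vs 0.0282).

Model Comparison:

Goodness of fit (R²):
- Model A: R² = 0.1897 → 18.97% of variance in crop yield explained
- Model B: R² = 0.8504 → 85.04% of variance in crop yield explained
- 0.8504 > 0.1897 → Model B has the better fit

Strength of effect — compare |β₁|:
- Model A: β₁ = 0.0282 → predicted crop yield rises 0.0282 tons/acre per additional inch of rainfall
- Model B: β₁ = 0.1380 → predicted crop yield rises 0.1380 tons/acre per additional inch of rainfall
- |0.0282| < |0.1380| → Model B shows the stronger marginal effect

Notes:
- R² measures how tightly points cluster around the line; β₁ measures how steep the line is — they answer different questions.
- A better fit (higher R²) doesn't necessarily mean a more important relationship.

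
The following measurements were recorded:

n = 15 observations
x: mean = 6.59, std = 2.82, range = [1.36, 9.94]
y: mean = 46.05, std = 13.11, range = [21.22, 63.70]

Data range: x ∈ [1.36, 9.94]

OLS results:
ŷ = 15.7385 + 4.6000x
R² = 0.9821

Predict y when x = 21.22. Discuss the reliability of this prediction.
ŷ = 113.3505, but this is extrapolation (above the data range [1.36, 9.94]) and may be unreliable.

Prediction calculation:
ŷ = 15.7385 + 4.6000 × 21.22
ŷ = 113.3505

Reliability:
- Data range: x ∈ [1.36, 9.94]
- Prediction point: x = 21.22 is 11.28 units above the observed range → this is EXTRAPOLATION, not interpolation

Why that matters here:
- Real relationships often flatten, saturate, or turn nonlinear at extremes
- R² describes fit only over the sampled x values; it says nothing about behaviour beyond them

Report the number if required, but flag clearly that it is an extrapolation.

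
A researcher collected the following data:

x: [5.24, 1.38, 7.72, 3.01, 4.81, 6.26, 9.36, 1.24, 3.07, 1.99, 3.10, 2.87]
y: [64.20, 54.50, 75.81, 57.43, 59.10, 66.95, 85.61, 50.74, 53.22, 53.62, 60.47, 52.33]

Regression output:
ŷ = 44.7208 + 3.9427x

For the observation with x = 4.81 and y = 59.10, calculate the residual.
Residual = -4.5852

The residual is the difference between the actual value and the predicted value:

Residual = y - ŷ

Step 1: Calculate predicted value
ŷ = 44.7208 + 3.9427 × 4.81
ŷ = 63.6852

Step 2: Calculate residual
Residual = 59.10 - 63.6852
Residual = -4.5852

The residual is negative, so the observed y = 59.10 sits below the regression line (the line overestimates it by 4.5852).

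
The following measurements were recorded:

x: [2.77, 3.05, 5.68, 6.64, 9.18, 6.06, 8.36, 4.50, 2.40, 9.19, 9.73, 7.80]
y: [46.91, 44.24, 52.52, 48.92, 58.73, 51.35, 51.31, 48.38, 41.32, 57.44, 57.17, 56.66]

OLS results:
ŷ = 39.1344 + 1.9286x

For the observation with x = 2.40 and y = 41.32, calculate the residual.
Residual = -2.4430

The residual is the difference between the actual value and the predicted value:

Residual = y - ŷ

Step 1: Calculate predicted value
ŷ = 39.1344 + 1.9286 × 2.40
ŷ = 43.7630

Step 2: Calculate residual
Residual = 41.32 - 43.7630
Residual = -2.4430

Interpretation: the model overestimates the actual value by 2.4430 at this point (negative residual → observation lies below the fitted line).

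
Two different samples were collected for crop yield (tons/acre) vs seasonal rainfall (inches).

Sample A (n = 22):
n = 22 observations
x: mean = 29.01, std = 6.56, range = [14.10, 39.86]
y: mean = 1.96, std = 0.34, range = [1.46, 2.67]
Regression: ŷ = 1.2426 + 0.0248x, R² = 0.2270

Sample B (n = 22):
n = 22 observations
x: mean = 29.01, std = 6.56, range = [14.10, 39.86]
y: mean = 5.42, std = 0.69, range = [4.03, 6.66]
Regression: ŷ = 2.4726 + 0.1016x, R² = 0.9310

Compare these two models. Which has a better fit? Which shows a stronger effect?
Model B has the better fit (R² = 0.9310 vs 0.2270). Model B shows the stronger effect (|β₁| = 0.1016 vs 0.0248).

Model Comparison:

Goodness of fit (R²):
- Model A: R² = 0.2270 → 22.70% of variance in crop yield explained
- Model B: R² = 0.9310 → 93.10% of variance in crop yield explained
- 0.9310 > 0.2270 → Model B has the better fit

Which has the larger per-inch effect? (|β₁|)
- Model A: β₁ = 0.0248 → predicted crop yield rises 0.0248 tons/acre per additional inch of rainfall
- Model B: β₁ = 0.1016 → predicted crop yield rises 0.1016 tons/acre per additional inch of rainfall
- |0.0248| < |0.1016| → Model B shows the stronger marginal effect

Notes:
- R² measures how tightly points cluster around the line; β₁ measures how steep the line is — they answer different questions.
- A better fit (higher R²) doesn't necessarily mean a more important relationship.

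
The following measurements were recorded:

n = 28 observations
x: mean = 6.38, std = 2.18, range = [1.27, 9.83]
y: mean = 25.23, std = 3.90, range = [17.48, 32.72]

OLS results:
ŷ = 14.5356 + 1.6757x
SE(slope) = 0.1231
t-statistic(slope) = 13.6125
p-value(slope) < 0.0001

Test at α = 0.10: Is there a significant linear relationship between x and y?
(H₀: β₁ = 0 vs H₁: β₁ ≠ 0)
Since p-value < 0.0001 < α = 0.10, reject H₀ — the slope is significantly different from 0.

Hypothesis test for the slope coefficient:

H₀: β₁ = 0 (no linear relationship)
H₁: β₁ ≠ 0 (linear relationship exists)

Test statistic: t = β̂₁ / SE(β̂₁) = 1.6757 / 0.1231 = 13.6125

The p-value (<0.0001) is the probability, under H₀, of a t-statistic at least as extreme as |t| = 13.6125 (two-sided, df = n − 2 = 26).

Decision rule: reject H₀ if p-value < α.
p-value < 0.0001 < α = 0.10 → reject H₀.

There is sufficient evidence at the 10% significance level to conclude that a linear relationship exists between x and y.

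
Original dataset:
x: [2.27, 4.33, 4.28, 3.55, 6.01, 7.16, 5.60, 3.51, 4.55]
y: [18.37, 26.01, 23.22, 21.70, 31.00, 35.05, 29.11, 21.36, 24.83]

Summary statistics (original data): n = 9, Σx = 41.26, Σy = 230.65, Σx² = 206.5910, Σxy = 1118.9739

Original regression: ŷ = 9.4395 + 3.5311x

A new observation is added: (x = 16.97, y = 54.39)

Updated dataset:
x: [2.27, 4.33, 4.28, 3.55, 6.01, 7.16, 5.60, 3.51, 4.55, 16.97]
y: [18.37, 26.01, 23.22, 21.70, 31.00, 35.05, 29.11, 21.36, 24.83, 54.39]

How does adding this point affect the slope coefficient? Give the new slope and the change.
Adding the point moves β₁ from 3.5311 to 2.4578, i.e. it decreases by 1.0733 (-30.4%).

x = 16.97 lies well outside the original x-range [2.27, 7.16] (x̄ ≈ 4.58), so this observation has high leverage and can move the slope substantially.

Step 1: Update the sums with the new point (n goes from 9 to 10)
Σx  = 41.26 + 16.97 = 58.23
Σy  = 230.65 + 54.39 = 285.04
Σx² = 206.5910 + 16.97² = 206.5910 + 287.9809 = 494.5719
Σxy = 1118.9739 + 16.97×54.39 = 1118.9739 + 922.9983 = 2041.9722

Step 2: Recompute the slope with b₁ = (nΣxy − ΣxΣy) / (nΣx² − (Σx)²)
Numerator   = 10×2041.9722 − 58.23×285.04 = 20419.7220 − 16597.8792 = 3821.8428
Denominator = 10×494.5719 − 58.23² = 4945.7190 − 3390.7329 = 1554.9861
b₁(new) = 3821.8428 / 1554.9861 = 2.4578

(Same formula on the original sums: (9×1118.9739 − 41.26×230.65) / (9×206.5910 − 41.26²) = 554.1461 / 156.9314 = 3.5311, matching the given fit.)

Step 3: Change in slope
Δβ₁ = 2.4578 − 3.5311 = -1.0733
Relative change = -1.0733 / 3.5311 × 100% = -30.4%
→ the slope decreases when the point is added.

A high-leverage point only changes the slope if it is off the original line; here y = 54.39 is below the original trend, so the slope decreases.
In practice: investigate whether it comes from the same population as the rest of the sample; examine leverage (hᵢ) and Cook's distance rather than deleting it automatically.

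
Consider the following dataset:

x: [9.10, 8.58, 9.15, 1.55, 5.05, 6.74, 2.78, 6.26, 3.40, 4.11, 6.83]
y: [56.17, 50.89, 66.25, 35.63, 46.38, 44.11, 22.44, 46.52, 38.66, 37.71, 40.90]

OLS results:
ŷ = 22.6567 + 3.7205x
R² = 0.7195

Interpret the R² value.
About 71.95% of the variability in y is accounted for by the regression on x (R² = 0.7195) — a strong linear fit.

The coefficient of determination R² is the fraction of the total variation in y that the fitted line accounts for.

Here R² = 0.7195:
- Explained: 71.95% of the variation in y
- Unexplained (residual): 100% − 71.95% = 28.05%
- Rule of thumb (below 0.3 weak; 0.3 to below 0.7 moderate; 0.7 and above strong) → strong

Note: R² never decreases when predictors are added, so it should not be used alone to compare models of different size.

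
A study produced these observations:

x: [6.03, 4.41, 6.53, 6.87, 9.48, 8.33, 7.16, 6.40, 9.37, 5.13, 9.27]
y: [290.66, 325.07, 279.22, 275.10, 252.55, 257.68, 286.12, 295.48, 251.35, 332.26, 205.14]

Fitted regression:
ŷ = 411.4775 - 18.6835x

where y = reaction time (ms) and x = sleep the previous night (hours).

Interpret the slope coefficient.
For each additional hour of sleep, predicted reaction time decreases by approximately 18.6835 ms.

The slope coefficient β₁ = -18.6835 represents the marginal effect of sleep on reaction time.

Interpretation:
- Sleep up by 1 hour → predicted reaction time decreases by 18.6835 ms
- This is a linear approximation: the same per-unit change is assumed across the whole observed x range
- The slope describes association in these data, not necessarily a causal effect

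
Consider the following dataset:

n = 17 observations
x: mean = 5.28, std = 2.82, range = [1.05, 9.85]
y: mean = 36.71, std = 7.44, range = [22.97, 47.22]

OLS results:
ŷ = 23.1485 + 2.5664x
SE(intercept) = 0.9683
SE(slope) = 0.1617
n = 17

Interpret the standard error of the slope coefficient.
SE(slope) = 0.1617 measures the uncertainty in the estimated slope. The coefficient is estimated precisely (SE/|β̂₁| = 6.3%).

What SE measures:
- The standard error quantifies the sampling variability of the coefficient estimate
- It is the estimated standard deviation of β̂₁ across hypothetical repeated samples of the same size
- Smaller SE → more precise estimate

Relative precision:
- SE / |β̂₁| = 0.1617 / 2.5664 = 6.3%
- Rule of thumb (under 20%: precise; 20% to under 50%: moderately precise; 50% or more: imprecise) → precise

Link to interval estimation: a confidence interval for β₁ is β̂₁ ± t* × 0.1617, so SE sets the half-width per unit of t*.

What drives SE(β̂₁): more residual scatter → larger SE; wider spread of x values → smaller SE.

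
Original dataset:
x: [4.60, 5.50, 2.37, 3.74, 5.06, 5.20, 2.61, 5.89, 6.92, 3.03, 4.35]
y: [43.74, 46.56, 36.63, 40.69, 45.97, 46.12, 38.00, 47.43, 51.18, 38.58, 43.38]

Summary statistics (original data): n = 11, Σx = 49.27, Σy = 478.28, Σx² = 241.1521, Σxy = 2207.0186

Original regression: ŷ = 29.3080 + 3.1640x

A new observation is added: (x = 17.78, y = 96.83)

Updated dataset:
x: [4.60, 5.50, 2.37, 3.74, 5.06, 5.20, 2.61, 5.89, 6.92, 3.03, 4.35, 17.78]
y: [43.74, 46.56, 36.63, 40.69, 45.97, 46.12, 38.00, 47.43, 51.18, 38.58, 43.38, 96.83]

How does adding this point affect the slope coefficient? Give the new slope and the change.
Adding the point moves β₁ from 3.1640 to 3.9161, i.e. it increases by 0.7521 (+23.8%).

x = 17.78 lies well outside the original x-range [2.37, 6.92] (x̄ ≈ 4.48), so this observation has high leverage and can move the slope substantially.

Step 1: Update the sums with the new point (n goes from 11 to 12)
Σx  = 49.27 + 17.78 = 67.05
Σy  = 478.28 + 96.83 = 575.11
Σx² = 241.1521 + 17.78² = 241.1521 + 316.1284 = 557.2805
Σxy = 2207.0186 + 17.78×96.83 = 2207.0186 + 1721.6374 = 3928.6560

Step 2: Recompute the slope with b₁ = (nΣxy − ΣxΣy) / (nΣx² − (Σx)²)
Numerator   = 12×3928.6560 − 67.05×575.11 = 47143.8720 − 38561.1255 = 8582.7465
Denominator = 12×557.2805 − 67.05² = 6687.3660 − 4495.7025 = 2191.6635
b₁(new) = 8582.7465 / 2191.6635 = 3.9161

(Same formula on the original sums: (11×2207.0186 − 49.27×478.28) / (11×241.1521 − 49.27²) = 712.3490 / 225.1402 = 3.1640, matching the given fit.)

Step 3: Change in slope
Δβ₁ = 3.9161 − 3.1640 = +0.7521
Relative change = +0.7521 / 3.1640 × 100% = +23.8%
→ the slope increases when the point is added.

A high-leverage point only changes the slope if it is off the original line; here y = 96.83 is above the original trend, so the slope increases.
In practice: check such a point for data-entry or measurement error.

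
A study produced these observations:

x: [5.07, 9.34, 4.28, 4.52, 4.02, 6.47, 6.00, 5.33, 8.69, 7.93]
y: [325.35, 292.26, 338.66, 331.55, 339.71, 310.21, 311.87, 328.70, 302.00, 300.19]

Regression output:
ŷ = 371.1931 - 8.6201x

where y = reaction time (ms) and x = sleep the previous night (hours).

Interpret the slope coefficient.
For each additional hour of sleep, predicted reaction time decreases by approximately 8.6201 ms.

β₁ = -8.6201 is the change in predicted reaction time (ms) per additional hour of sleep.

Interpretation:
- Sleep up by 1 hour → predicted reaction time decreases by 8.6201 ms
- This is a linear approximation: the same per-unit change is assumed across the whole observed x range

The intercept β₀ = 371.1931 is the predicted reaction time when sleep = 0; since the smallest observed x is 4.02, this is an extrapolation and mainly anchors the line.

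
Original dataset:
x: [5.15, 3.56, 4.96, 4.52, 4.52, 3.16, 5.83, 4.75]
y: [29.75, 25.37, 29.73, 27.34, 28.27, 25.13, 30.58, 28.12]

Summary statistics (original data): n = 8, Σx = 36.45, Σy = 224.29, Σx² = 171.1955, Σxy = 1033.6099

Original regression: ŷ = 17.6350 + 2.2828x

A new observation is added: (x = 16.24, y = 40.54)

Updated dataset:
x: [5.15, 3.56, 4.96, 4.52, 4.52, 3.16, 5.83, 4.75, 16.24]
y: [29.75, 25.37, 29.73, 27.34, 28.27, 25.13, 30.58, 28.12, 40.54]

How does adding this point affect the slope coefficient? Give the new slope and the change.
The slope changes from 2.2828 to 1.1193 (change of -1.1635, or -51.0%).

x = 16.24 lies well outside the original x-range [3.16, 5.83] (x̄ ≈ 4.56), so this observation has high leverage and can move the slope substantially.

Step 1: Update the sums with the new point (n goes from 8 to 9)
Σx  = 36.45 + 16.24 = 52.69
Σy  = 224.29 + 40.54 = 264.83
Σx² = 171.1955 + 16.24² = 171.1955 + 263.7376 = 434.9331
Σxy = 1033.6099 + 16.24×40.54 = 1033.6099 + 658.3696 = 1691.9795

Step 2: Recompute the slope with b₁ = (nΣxy − ΣxΣy) / (nΣx² − (Σx)²)
Numerator   = 9×1691.9795 − 52.69×264.83 = 15227.8155 − 13953.8927 = 1273.9228
Denominator = 9×434.9331 − 52.69² = 3914.3979 − 2776.2361 = 1138.1618
b₁(new) = 1273.9228 / 1138.1618 = 1.1193

(Same formula on the original sums: (8×1033.6099 − 36.45×224.29) / (8×171.1955 − 36.45²) = 93.5087 / 40.9615 = 2.2828, matching the given fit.)

Step 3: Change in slope
Δβ₁ = 1.1193 − 2.2828 = -1.1635
Relative change = -1.1635 / 2.2828 × 100% = -51.0%
→ the slope decreases when the point is added.

Because the point sits below the extension of the original line at a high-leverage x, it tilts the fit down.
In practice: check such a point for data-entry or measurement error.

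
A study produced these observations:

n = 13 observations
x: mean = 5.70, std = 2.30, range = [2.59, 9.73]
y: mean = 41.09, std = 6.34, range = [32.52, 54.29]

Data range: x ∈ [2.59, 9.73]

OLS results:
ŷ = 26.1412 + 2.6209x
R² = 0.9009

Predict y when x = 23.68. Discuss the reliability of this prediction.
ŷ = 88.2041 (extrapolation — x = 23.68 lies outside [2.59, 9.73], so reliability is low).

Prediction calculation:
ŷ = 26.1412 + 2.6209 × 23.68
ŷ = 88.2041

Reliability:
- Data range: x ∈ [2.59, 9.73]
- Prediction point: x = 23.68 is 13.95 units above the observed range → this is EXTRAPOLATION, not interpolation

Why that matters here:
- Real relationships often flatten, saturate, or turn nonlinear at extremes
- R² describes fit only over the sampled x values; it says nothing about behaviour beyond them
- The linear relationship may not hold outside the observed range

Report the number if required, but flag clearly that it is an extrapolation.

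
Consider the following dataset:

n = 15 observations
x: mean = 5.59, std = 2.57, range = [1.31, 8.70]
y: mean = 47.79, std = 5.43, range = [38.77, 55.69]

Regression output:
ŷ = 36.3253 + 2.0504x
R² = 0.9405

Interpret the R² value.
The model explains 94.05% of the variance in y (R² = 0.9405), leaving 5.95% unexplained; the fit is strong.

R² = 1 − SS_res/SS_tot compares the residual scatter to the total scatter of y about its mean.

Here R² = 0.9405:
- Explained: 94.05% of the variation in y
- Unexplained (residual): 100% − 94.05% = 5.95%
- Rule of thumb (below 0.3 weak; 0.3 to below 0.7 moderate; 0.7 and above strong) → strong

Note: R² says nothing about causation, and a high R² does not by itself mean the linear form is appropriate — check the residuals.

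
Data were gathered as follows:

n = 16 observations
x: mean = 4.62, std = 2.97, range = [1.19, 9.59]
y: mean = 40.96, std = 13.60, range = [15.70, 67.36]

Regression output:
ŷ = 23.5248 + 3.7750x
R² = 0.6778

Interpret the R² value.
About 67.78% of the variability in y is accounted for by the regression on x (R² = 0.6778) — a moderate linear fit.

The coefficient of determination R² is the fraction of the total variation in y that the fitted line accounts for.

Here R² = 0.6778:
- Explained: 67.78% of the variation in y
- Unexplained (residual): 100% − 67.78% = 32.22%
- Rule of thumb (below 0.3 weak; 0.3 to below 0.7 moderate; 0.7 and above strong) → moderate

Note: R² says nothing about causation, and a high R² does not by itself mean the linear form is appropriate — check the residuals.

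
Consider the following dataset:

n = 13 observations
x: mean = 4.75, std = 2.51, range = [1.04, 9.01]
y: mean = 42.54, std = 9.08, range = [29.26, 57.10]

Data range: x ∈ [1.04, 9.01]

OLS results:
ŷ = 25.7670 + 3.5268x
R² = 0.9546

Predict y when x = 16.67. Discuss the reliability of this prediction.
ŷ = 84.5588, but this is extrapolation (above the data range [1.04, 9.01]) and may be unreliable.

Prediction calculation:
ŷ = 25.7670 + 3.5268 × 16.67
ŷ = 84.5588

Reliability:
- Data range: x ∈ [1.04, 9.01]
- Prediction point: x = 16.67 is 7.66 units above the observed range → this is EXTRAPOLATION, not interpolation

Why that matters here:
- R² describes fit only over the sampled x values; it says nothing about behaviour beyond them
- The standard error of prediction grows with (x − x̄)², and x = 16.67 is far from x̄ = 4.75

The R² = 0.9546 only validates the fit within [1.04, 9.01]; treat ŷ = 84.5588 with caution.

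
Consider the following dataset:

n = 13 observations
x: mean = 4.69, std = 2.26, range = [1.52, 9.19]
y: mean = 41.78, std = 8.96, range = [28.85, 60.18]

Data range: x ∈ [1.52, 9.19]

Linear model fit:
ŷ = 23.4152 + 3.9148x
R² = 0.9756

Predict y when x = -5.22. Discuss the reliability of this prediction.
ŷ = 2.9799, but this is extrapolation (below the data range [1.52, 9.19]) and may be unreliable.

Prediction calculation:
ŷ = 23.4152 + 3.9148 × (-5.22)
ŷ = 2.9799

Reliability:
- Data range: x ∈ [1.52, 9.19]
- Prediction point: x = -5.22 is 6.74 units below the observed range → this is EXTRAPOLATION, not interpolation

Why that matters here:
- The linear relationship may not hold outside the observed range
- There are no observations near this x to validate the fitted line there

A defensible statement: 'if the linear trend continued to x = -5.22, y would be about 2.9799' — the premise is untested.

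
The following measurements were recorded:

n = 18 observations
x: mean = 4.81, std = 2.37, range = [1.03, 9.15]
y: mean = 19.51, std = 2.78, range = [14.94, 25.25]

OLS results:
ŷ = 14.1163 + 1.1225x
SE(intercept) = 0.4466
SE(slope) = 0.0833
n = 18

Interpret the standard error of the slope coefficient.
The slope 1.1225 is pinned down to within about ±0.0833 (one SE) by these data — relative uncertainty 7.4%, i.e. precise.

SE(β̂₁) = 0.0833 says: if we drew many samples of n = 18 from the same population and refit each time, the fitted slopes would scatter with a standard deviation of roughly 0.0833 around the true β₁.

Relative precision:
- SE / |β̂₁| = 0.0833 / 1.1225 = 7.4%
- Rule of thumb (under 20%: precise; 20% to under 50%: moderately precise; 50% or more: imprecise) → precise

Link to the t-test: t = β̂₁ / SE(β̂₁) = 1.1225 / 0.0833 = 13.4754, the statistic for H₀: β₁ = 0.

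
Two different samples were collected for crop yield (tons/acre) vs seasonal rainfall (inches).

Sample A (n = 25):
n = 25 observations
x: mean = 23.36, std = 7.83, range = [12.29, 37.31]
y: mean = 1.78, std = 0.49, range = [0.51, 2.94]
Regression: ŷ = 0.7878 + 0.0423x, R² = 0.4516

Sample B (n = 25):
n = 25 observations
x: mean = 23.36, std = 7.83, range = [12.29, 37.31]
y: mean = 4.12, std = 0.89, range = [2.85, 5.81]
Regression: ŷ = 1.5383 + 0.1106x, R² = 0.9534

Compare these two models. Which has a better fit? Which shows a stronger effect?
Model B has the better fit (R² = 0.9534 vs 0.4516). Model B shows the stronger effect (|β₁| = 0.1106 vs 0.0423).

Model Comparison:

Which explains more variance? (R²)
- Model A: R² = 0.4516 → 45.16% of variance in crop yield explained
- Model B: R² = 0.9534 → 95.34% of variance in crop yield explained
- 0.9534 > 0.4516 → Model B has the better fit

Strength of effect — compare |β₁|:
- Model A: β₁ = 0.0423 → predicted crop yield rises 0.0423 tons/acre per additional inch of rainfall
- Model B: β₁ = 0.1106 → predicted crop yield rises 0.1106 tons/acre per additional inch of rainfall
- |0.0423| < |0.1106| → Model B shows the stronger marginal effect

Notes:
- A steeper slope doesn't make a better model if the scatter around the line is large.
- The two samples could reflect different populations, time periods, or measurement quality.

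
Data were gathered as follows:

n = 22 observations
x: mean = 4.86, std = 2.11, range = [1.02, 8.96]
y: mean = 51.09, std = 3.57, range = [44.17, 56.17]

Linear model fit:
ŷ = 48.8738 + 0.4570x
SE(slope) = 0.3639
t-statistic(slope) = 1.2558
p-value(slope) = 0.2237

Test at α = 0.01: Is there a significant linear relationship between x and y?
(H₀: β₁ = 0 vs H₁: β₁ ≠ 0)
Since p-value = 0.2237 ≥ α = 0.01, fail to reject H₀ — the slope is not significantly different from 0.

Hypothesis test for the slope coefficient:

H₀: β₁ = 0 (no linear relationship)
H₁: β₁ ≠ 0 (linear relationship exists)

Test statistic: t = β̂₁ / SE(β̂₁) = 0.4570 / 0.3639 = 1.2558

With df = 20, the two-sided p-value for |t| = 1.2558 is 0.2237.

Decision rule: reject H₀ if p-value < α.
p-value = 0.2237 ≥ α = 0.01 → fail to reject H₀.

There is not sufficient evidence at the 1% significance level to conclude that a linear relationship exists between x and y.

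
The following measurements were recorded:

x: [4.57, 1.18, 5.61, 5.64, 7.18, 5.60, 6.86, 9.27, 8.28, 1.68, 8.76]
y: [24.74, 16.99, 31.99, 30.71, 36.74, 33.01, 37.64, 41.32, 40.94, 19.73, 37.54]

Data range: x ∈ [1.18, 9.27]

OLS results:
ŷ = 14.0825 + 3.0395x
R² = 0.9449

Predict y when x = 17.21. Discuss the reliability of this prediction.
ŷ = 66.3923, but this is extrapolation (above the data range [1.18, 9.27]) and may be unreliable.

Prediction calculation:
ŷ = 14.0825 + 3.0395 × 17.21
ŷ = 66.3923

Reliability:
- Data range: x ∈ [1.18, 9.27]
- Prediction point: x = 17.21 is 7.94 units above the observed range → this is EXTRAPOLATION, not interpolation

Why that matters here:
- Real relationships often flatten, saturate, or turn nonlinear at extremes
- The linear relationship may not hold outside the observed range
- There are no observations near this x to validate the fitted line there

A defensible statement: 'if the linear trend continued to x = 17.21, y would be about 66.3923' — the premise is untested.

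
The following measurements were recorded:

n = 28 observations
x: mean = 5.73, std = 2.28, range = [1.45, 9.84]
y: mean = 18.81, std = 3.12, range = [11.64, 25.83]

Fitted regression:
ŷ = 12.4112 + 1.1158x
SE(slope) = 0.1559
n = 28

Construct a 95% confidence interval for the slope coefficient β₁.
The 95% CI for β₁ is (0.7953, 1.4363)

Confidence interval for the slope:

The 95% CI for β₁ is: β̂₁ ± t*(α/2, n-2) × SE(β̂₁)

Step 1: Find critical t-value
- Confidence level = 0.95
- Degrees of freedom = n - 2 = 28 - 2 = 26
- t*(α/2, 26) = 2.0555

Step 2: Calculate margin of error
Margin = 2.0555 × 0.1559 = 0.3205

Step 3: Construct interval
CI = 1.1158 ± 0.3205
CI = (0.7953, 1.4363)

Interpretation: each one-unit increase in x is associated with a change in mean y of between 0.7953 and 1.4363, with 95% confidence.
The interval does not include 0, suggesting a significant linear relationship.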